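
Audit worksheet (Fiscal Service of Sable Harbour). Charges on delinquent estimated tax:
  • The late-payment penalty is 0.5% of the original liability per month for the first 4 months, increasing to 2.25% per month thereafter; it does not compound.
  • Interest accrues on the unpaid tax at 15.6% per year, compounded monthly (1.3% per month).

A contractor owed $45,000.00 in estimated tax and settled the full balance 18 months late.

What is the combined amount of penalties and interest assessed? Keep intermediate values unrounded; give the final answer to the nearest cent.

Penalty, months 1–4: 4 × 0.5% × $45,000.00 = $900.00
Penalty, months 5–18: 14 × 2.25% × $45,000.00 = $14,175.00
Interest: $45,000.00 × ((1 + 0.013)^18 − 1) = $45,000.00 × 0.2617404… = $11,778.3190…
Penalties + interest = $15,075.0000 + $11,778.3190… = $26,853.32

$26,853.32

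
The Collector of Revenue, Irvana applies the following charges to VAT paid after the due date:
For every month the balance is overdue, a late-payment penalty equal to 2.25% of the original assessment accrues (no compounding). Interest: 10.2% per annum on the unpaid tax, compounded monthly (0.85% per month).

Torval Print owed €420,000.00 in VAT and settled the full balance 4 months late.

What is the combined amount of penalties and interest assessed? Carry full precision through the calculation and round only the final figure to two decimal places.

Late-payment penalty = 2.25% × €420,000.00 × 4 mo = €37,800.00
Interest: €420,000.00 × ((1 + 0.0085)^4 − 1) = €420,000.00 × 0.0344360… = €14,463.1039…
Penalties + interest = €37,800.0000 + €14,463.1039… = €52,263.10

€52,263.10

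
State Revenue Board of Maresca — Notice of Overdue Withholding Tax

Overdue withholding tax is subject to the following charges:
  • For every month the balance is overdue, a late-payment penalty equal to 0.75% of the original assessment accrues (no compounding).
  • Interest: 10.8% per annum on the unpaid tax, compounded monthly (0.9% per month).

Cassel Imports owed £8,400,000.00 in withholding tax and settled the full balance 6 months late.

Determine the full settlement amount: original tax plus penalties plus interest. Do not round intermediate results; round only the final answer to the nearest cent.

£9,241,929.30

Late-payment penalty: 6 × 0.75% × £8,400,000.00 = £378,000.00
Interest: £8,400,000.00 × ((1 + 0.009)^6 − 1) = £8,400,000.00 × 0.0552297… = £463,929.3017…
Total = £8,400,000.00 + £378,000.0000 + £463,929.3017… = £9,241,929.30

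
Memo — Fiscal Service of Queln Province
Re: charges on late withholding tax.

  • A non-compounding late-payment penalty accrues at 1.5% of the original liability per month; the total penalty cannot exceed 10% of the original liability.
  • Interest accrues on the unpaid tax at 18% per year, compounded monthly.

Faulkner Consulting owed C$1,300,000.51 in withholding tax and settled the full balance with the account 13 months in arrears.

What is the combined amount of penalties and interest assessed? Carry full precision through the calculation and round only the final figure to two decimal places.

C$407,618.34

Penalty (uncapped): 13 × 1.5% × C$1,300,000.51 = C$253,500.10…; cap = 10% × C$1,300,000.51 = C$130,000.05… → penalty = C$130,000.05…
Interest (18%/yr ÷ 12 = 1.5%/month): C$1,300,000.51 × ((1 + 0.015)^13 − 1) = C$277,618.2862…
Penalties + interest = C$130,000.0510 + C$277,618.2862… = C$407,618.34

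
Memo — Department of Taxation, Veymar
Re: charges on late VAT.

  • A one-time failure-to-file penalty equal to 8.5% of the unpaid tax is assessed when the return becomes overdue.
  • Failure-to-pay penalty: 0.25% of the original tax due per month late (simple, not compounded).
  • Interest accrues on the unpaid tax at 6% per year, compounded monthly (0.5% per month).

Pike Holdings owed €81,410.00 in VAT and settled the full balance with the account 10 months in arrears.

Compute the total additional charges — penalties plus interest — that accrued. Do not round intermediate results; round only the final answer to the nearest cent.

Failure-to-file penalty: 8.5% × €81,410.00 = €6,919.85
Failure-to-pay penalty = 0.25% × €81,410.00 × 10 mo = €2,035.25
Interest: €81,410.00 × ((1 + 0.005)^10 − 1) = €81,410.00 × 0.0511401… = €4,163.3181…
Penalties + interest = €8,955.1000 + €4,163.3181… = €13,118.42

€13,118.42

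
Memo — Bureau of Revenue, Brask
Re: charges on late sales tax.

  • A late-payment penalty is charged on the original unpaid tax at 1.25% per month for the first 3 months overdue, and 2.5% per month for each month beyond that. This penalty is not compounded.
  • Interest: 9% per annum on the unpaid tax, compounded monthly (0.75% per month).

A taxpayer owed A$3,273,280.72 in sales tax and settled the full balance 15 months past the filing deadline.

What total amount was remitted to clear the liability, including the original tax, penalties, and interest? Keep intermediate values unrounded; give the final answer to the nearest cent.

A$4,766,232.55

Penalty, months 1–3: 3 × 1.25% × A$3,273,280.72 = A$122,748.03…
Penalty, months 4–15: 12 × 2.5% × A$3,273,280.72 = A$981,984.22…
Interest: A$3,273,280.72 × ((1 + 0.0075)^15 − 1) = A$3,273,280.72 × 0.1186026… = A$388,219.5850…
Total = A$3,273,280.72 + A$1,104,732.2430 + A$388,219.5850… = A$4,766,232.55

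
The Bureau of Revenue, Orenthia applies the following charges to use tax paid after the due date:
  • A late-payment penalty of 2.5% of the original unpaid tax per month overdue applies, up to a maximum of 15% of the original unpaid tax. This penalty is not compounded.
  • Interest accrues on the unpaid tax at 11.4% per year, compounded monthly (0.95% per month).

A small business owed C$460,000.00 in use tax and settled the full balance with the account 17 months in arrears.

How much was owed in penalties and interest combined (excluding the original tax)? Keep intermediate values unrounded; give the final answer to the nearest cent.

C$149,213.37

Penalty (uncapped): 17 × 2.5% × C$460,000.00 = C$195,500.00; cap = 15% × C$460,000.00 = C$69,000.00 → penalty = C$69,000.00
Interest: C$460,000.00 × ((1 + 0.0095)^17 − 1) = C$460,000.00 × 0.1743769… = C$80,213.3686…
Penalties + interest = C$69,000.0000 + C$80,213.3686… = C$149,213.37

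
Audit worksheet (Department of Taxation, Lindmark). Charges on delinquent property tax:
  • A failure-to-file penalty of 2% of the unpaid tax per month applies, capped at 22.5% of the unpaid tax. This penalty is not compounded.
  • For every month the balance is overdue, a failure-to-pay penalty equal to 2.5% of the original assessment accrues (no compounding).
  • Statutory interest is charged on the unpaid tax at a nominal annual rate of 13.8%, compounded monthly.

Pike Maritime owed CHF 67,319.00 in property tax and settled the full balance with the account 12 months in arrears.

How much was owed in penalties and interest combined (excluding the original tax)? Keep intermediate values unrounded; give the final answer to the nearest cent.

Failure-to-file: 12 × 2% × CHF 67,319.00 = CHF 16,156.56, capped at 22.5% × CHF 67,319.00 = CHF 15,146.78…
Failure-to-pay penalty = 2.5% × CHF 67,319.00 × 12 mo = CHF 20,195.70
Interest (13.8%/yr ÷ 12 = 1.15%/month): CHF 67,319.00 × ((1 + 0.0115)^12 − 1) = CHF 9,900.7340…
Penalties + interest = CHF 35,342.4750 + CHF 9,900.7340… = CHF 45,243.21

CHF 45,243.21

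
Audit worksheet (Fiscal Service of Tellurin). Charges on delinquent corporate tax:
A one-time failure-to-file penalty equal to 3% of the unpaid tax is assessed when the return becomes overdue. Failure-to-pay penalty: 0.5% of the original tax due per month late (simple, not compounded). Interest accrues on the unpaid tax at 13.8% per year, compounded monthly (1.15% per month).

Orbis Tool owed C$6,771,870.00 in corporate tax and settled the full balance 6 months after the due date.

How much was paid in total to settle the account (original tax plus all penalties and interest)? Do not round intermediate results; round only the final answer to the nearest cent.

C$7,659,082.70

Failure-to-file penalty: 3% × C$6,771,870.00 = C$203,156.10
Failure-to-pay penalty: 6 × 0.5% × C$6,771,870.00 = C$203,156.10
Interest: C$6,771,870.00 × ((1 + 0.0115)^6 − 1) = C$6,771,870.00 × 0.0710144… = C$480,900.4953…
Total = C$6,771,870.00 + C$406,312.2000 + C$480,900.4953… = C$7,659,082.70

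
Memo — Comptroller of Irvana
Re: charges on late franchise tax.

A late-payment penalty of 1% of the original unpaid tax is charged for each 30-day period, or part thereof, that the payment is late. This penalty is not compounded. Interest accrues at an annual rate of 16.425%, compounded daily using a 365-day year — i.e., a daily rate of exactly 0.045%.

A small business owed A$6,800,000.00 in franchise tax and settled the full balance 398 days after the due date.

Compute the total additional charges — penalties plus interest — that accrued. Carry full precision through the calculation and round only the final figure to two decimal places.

A$2,285,426.73

Penalty periods: ⌈398/30⌉ = 14; penalty = 14 × 1% × A$6,800,000.00 = A$952,000.00
Interest: A$6,800,000.00 × ((1 + 0.00045)^398 − 1) = A$6,800,000.00 × 0.19609217… = A$1,333,426.7300…
Penalties + interest = A$952,000.0000 + A$1,333,426.7300… = A$2,285,426.73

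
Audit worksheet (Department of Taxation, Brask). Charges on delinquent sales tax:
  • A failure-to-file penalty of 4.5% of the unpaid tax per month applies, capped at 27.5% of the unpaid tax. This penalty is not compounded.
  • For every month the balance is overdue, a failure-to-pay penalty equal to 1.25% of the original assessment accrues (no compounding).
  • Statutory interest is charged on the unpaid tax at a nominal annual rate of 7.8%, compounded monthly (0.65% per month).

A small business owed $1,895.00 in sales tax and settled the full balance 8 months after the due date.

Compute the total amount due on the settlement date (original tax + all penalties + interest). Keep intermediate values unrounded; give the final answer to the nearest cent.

$2,706.44

Failure-to-file: 8 × 4.5% × $1,895.00 = $682.20, capped at 27.5% × $1,895.00 = $521.13…
Failure-to-pay penalty: 8 × 1.25% × $1,895.00 = $189.50
Interest: $1,895.00 × ((1 + 0.0065)^8 − 1) = $1,895.00 × 0.0531985… = $100.8112…
Total = $1,895.00 + $710.6250 + $100.8112… = $2,706.44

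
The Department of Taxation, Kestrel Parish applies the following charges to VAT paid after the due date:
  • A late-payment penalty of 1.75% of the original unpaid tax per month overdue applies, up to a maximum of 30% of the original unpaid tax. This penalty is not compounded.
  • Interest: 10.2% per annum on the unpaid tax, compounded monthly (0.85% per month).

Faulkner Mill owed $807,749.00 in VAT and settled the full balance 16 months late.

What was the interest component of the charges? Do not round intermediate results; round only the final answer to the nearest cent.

Interest: $807,749.00 × ((1 + 0.0085)^16 − 1) = $807,749.00 × 0.1450236… = $117,142.6738…

$117,142.67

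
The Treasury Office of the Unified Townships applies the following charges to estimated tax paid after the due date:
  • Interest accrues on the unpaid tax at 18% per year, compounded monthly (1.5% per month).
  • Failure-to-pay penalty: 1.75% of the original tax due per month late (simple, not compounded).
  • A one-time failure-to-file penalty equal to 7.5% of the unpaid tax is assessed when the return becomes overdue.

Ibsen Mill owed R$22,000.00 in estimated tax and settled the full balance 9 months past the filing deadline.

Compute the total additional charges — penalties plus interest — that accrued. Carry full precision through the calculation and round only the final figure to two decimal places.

R$8,269.58

Failure-to-file penalty: 7.5% × R$22,000.00 = R$1,650.00
Failure-to-pay penalty: 9 × 1.75% × R$22,000.00 = R$3,465.00
Interest: R$22,000.00 × ((1 + 0.015)^9 − 1) = R$22,000.00 × 0.1433900… = R$3,154.5795…
Penalties + interest = R$5,115.0000 + R$3,154.5795… = R$8,269.58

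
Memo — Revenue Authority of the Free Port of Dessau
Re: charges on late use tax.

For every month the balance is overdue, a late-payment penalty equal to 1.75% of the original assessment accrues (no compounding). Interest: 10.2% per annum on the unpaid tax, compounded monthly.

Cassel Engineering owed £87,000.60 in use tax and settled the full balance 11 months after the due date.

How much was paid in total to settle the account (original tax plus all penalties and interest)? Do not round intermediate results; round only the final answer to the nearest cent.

Late-payment penalty: 11 × 1.75% × £87,000.60 = £16,747.62…
Interest (10.2%/yr ÷ 12 = 0.85%/month): £87,000.60 × ((1 + 0.0085)^11 − 1) = £8,489.2422…
Total = £87,000.60 + £16,747.6155 + £8,489.2422… = £112,237.46

£112,237.46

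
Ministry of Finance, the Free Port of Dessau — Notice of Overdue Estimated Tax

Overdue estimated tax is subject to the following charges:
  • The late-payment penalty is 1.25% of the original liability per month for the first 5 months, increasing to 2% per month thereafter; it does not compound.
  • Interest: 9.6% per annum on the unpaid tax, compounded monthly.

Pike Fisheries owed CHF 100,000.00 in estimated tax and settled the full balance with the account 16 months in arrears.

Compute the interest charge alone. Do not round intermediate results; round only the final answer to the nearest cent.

Interest (9.6%/yr ÷ 12 = 0.8%/month): CHF 100,000.00 × ((1 + 0.008)^16 − 1) = CHF 13,597.4320…

CHF 13,597.43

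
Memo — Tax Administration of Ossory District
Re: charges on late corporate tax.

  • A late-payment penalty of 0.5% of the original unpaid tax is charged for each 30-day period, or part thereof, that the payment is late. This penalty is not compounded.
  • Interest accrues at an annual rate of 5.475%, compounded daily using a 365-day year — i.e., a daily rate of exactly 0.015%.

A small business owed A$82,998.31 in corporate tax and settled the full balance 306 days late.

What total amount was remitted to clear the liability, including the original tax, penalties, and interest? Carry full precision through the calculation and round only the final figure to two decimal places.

Penalty periods: ⌈306/30⌉ = 11; penalty = 11 × 0.5% × A$82,998.31 = A$4,564.91…
Interest: A$82,998.31 × ((1 + 0.00015)^306 − 1) = A$82,998.31 × 0.04696610… = A$3,898.1073…
Total = A$82,998.31 + A$4,564.9071… + A$3,898.1073… = A$91,461.32

A$91,461.32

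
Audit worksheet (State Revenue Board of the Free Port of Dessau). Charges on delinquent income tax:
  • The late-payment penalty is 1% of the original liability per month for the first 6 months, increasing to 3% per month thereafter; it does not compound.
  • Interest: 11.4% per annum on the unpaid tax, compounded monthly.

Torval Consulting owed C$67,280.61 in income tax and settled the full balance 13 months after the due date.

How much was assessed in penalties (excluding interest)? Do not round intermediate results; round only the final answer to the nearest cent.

Penalty, months 1–6: 6 × 1% × C$67,280.61 = C$4,036.84…
Penalty, months 7–13: 7 × 3% × C$67,280.61 = C$14,128.93…
Total penalty = C$4,036.84… + C$14,128.93… = C$18,165.76

C$18,165.76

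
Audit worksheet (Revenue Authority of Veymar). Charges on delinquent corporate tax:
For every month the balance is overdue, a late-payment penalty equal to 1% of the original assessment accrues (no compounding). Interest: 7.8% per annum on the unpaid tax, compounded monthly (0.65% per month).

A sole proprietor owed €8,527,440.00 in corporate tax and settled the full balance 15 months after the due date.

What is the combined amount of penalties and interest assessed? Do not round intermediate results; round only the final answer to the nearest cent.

Late-payment penalty = 1% × €8,527,440.00 × 15 mo = €1,279,116.00
Interest: €8,527,440.00 × ((1 + 0.0065)^15 − 1) = €8,527,440.00 × 0.1020637… = €870,341.8751…
Penalties + interest = €1,279,116.0000 + €870,341.8751… = €2,149,457.88

€2,149,457.88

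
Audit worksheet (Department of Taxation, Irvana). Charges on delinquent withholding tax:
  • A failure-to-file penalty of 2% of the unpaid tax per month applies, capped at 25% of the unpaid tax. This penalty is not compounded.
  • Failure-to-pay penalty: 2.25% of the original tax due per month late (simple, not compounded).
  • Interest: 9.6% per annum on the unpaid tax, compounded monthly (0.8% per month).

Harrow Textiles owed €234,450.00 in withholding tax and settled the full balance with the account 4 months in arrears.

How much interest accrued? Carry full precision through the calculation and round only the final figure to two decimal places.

Interest: €234,450.00 × ((1 + 0.008)^4 − 1) = €234,450.00 × 0.0323861… = €7,592.9099…

€7,592.91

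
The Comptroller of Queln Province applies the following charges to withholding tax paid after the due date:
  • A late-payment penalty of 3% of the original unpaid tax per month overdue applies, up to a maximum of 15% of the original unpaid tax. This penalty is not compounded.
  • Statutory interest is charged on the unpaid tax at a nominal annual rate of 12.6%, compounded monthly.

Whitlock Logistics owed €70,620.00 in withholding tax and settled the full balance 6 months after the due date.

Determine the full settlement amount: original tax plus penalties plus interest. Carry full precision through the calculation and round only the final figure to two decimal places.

€85,780.50

Penalty (uncapped): 6 × 3% × €70,620.00 = €12,711.60; cap = 15% × €70,620.00 = €10,593.00 → penalty = €10,593.00
Interest (12.6%/yr ÷ 12 = 1.05%/month): €70,620.00 × ((1 + 0.0105)^6 − 1) = €4,567.4958…
Total = €70,620.00 + €10,593.0000 + €4,567.4958… = €85,780.50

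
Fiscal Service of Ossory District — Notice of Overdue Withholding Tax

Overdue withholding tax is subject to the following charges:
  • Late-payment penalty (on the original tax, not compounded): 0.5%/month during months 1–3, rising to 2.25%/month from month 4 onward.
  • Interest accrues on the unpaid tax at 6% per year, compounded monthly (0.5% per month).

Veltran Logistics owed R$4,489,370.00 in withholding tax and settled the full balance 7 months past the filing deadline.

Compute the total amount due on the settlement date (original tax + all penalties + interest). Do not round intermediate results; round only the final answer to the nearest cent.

Penalty, months 1–3: 3 × 0.5% × R$4,489,370.00 = R$67,340.55
Penalty, months 4–7: 4 × 2.25% × R$4,489,370.00 = R$404,043.30
Interest: R$4,489,370.00 × ((1 + 0.005)^7 − 1) = R$4,489,370.00 × 0.0355294… = R$159,504.6087…
Total = R$4,489,370.00 + R$471,383.8500 + R$159,504.6087… = R$5,120,258.46

R$5,120,258.46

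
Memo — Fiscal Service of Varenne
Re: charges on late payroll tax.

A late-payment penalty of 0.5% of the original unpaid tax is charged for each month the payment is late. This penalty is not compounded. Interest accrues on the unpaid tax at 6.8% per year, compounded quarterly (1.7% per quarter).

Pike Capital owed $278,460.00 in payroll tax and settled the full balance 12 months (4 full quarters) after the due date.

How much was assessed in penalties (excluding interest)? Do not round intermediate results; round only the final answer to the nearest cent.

$16,707.60

Late-payment penalty: 12 × 0.5% × $278,460.00 = $16,707.60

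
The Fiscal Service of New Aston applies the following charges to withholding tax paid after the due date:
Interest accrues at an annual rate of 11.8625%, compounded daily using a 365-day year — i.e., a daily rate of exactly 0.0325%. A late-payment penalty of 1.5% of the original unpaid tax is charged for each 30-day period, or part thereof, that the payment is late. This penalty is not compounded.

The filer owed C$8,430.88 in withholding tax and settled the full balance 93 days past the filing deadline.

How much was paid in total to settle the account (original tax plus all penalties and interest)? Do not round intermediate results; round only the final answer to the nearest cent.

Penalty periods: ⌈93/30⌉ = 4; penalty = 4 × 1.5% × C$8,430.88 = C$505.85…
Interest: C$8,430.88 × ((1 + 0.000325)^93 − 1) = C$8,430.88 × 0.03068135… = C$258.6708…
Total = C$8,430.88 + C$505.8528 + C$258.6708… = C$9,195.40

C$9,195.40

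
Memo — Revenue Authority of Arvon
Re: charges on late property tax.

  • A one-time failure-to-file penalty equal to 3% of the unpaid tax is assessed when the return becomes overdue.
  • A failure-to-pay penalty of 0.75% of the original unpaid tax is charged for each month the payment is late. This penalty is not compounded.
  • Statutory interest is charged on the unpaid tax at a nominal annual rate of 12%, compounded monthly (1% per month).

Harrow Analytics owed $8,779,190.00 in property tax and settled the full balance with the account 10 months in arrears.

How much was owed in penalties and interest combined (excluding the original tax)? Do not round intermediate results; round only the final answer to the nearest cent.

Failure-to-file penalty: 3% × $8,779,190.00 = $263,375.70
Failure-to-pay penalty: 10 × 0.75% × $8,779,190.00 = $658,439.25
Interest: $8,779,190.00 × ((1 + 0.01)^10 − 1) = $8,779,190.00 × 0.1046221… = $918,497.5172…
Penalties + interest = $921,814.9500 + $918,497.5172… = $1,840,312.47

$1,840,312.47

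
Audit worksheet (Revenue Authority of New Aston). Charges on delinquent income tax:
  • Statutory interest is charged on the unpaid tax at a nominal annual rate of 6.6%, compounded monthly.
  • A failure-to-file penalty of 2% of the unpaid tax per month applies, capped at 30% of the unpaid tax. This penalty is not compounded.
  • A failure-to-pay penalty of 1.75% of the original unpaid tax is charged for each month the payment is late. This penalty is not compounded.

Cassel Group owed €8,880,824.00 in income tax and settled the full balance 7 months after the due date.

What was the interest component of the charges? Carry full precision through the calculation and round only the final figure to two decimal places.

€347,605.27

Interest (6.6%/yr ÷ 12 = 0.55%/month): €8,880,824.00 × ((1 + 0.0055)^7 − 1) = €347,605.2670…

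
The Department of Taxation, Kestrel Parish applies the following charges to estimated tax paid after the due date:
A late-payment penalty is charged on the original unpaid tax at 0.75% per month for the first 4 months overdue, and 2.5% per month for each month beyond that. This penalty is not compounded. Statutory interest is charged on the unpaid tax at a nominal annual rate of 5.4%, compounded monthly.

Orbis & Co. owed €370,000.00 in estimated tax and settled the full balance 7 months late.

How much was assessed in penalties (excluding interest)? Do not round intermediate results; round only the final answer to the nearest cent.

Penalty, months 1–4: 4 × 0.75% × €370,000.00 = €11,100.00
Penalty, months 5–7: 3 × 2.5% × €370,000.00 = €27,750.00
Total penalty = €11,100.00 + €27,750.00 = €38,850.00

€38,850.00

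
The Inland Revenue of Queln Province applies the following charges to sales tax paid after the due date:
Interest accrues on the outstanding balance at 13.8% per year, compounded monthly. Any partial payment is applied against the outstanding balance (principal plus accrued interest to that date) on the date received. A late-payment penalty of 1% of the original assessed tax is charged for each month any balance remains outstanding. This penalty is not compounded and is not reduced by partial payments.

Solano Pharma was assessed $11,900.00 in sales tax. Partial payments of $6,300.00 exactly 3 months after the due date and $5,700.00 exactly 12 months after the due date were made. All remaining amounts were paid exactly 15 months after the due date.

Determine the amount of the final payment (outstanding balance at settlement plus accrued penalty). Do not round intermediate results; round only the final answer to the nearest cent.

$2,786.05

Monthly rate = 13.8% ÷ 12 = 1.15%
Balance at month 3: $11,900.0000 × (1 + 0.0115)^3 = $12,315.2894…
After $6,300.00 payment: $12,315.2894… − $6,300.00 = $6,015.2894…
Balance at month 12: $6,015.2894… × (1 + 0.0115)^9 = $6,667.2926…
After $5,700.00 payment: $6,667.2926… − $5,700.00 = $967.2926…
Balance at month 15: $967.2926… × (1 + 0.0115)^3 = $1,001.0494…
Penalty: 15 × 1% × $11,900.00 = $1,785.00
Final settlement = outstanding balance + penalty = $1,001.0494… + $1,785.00 = $2,786.05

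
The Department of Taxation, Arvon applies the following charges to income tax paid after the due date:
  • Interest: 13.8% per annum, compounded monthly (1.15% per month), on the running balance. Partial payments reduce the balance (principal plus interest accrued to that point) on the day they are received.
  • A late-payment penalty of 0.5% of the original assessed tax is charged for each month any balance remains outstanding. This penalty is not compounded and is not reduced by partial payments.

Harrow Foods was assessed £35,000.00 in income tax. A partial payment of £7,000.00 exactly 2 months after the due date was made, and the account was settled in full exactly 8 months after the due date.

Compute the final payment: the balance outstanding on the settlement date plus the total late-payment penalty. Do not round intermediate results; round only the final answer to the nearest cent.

£32,255.53

Balance at month 2: £35,000.0000 × (1 + 0.0115)^2 = £35,809.6288…
After £7,000.00 payment: £35,809.6288… − £7,000.00 = £28,809.6288…
Balance at month 8: £28,809.6288… × (1 + 0.0115)^6 = £30,855.5281…
Penalty: 8 × 0.5% × £35,000.00 = £1,400.00
Final settlement = outstanding balance + penalty = £30,855.5281… + £1,400.00 = £32,255.53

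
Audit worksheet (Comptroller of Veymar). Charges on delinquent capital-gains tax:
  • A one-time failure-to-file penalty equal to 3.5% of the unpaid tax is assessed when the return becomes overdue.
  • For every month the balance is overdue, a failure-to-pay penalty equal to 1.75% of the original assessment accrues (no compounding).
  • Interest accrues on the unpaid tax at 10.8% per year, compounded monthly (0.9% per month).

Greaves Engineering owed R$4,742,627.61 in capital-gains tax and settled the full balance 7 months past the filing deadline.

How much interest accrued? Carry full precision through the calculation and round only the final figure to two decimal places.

R$306,974.85

Interest: R$4,742,627.61 × ((1 + 0.009)^7 − 1) = R$4,742,627.61 × 0.0647267… = R$306,974.8521…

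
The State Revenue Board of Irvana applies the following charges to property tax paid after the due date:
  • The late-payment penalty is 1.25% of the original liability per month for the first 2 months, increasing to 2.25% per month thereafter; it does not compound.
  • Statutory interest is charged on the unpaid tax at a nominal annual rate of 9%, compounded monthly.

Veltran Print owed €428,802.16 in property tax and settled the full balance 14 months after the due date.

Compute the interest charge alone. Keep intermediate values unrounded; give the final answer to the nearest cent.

€47,286.38

Interest (9%/yr ÷ 12 = 0.75%/month): €428,802.16 × ((1 + 0.0075)^14 − 1) = €47,286.3845…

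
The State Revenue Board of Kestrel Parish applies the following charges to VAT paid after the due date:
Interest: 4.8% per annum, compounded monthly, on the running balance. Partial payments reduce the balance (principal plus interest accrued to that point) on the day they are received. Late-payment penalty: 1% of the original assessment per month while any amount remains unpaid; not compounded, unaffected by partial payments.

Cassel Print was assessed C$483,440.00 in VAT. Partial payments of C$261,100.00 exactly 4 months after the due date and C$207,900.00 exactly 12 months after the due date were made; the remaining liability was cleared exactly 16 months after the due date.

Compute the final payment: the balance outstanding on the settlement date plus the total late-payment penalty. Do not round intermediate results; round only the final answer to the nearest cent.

C$107,517.68

Monthly rate = 4.8% ÷ 12 = 0.4%
Balance at month 4: C$483,440.0000 × (1 + 0.004)^4 = C$491,221.5741…
After C$261,100.00 payment: C$491,221.5741… − C$261,100.00 = C$230,121.5741…
Balance at month 12: C$230,121.5741… × (1 + 0.004)^8 = C$237,589.3879…
After C$207,900.00 payment: C$237,589.3879… − C$207,900.00 = C$29,689.3879…
Balance at month 16: C$29,689.3879… × (1 + 0.004)^4 = C$30,167.2758…
Penalty: 16 × 1% × C$483,440.00 = C$77,350.40
Final settlement = outstanding balance + penalty = C$30,167.2758… + C$77,350.40 = C$107,517.68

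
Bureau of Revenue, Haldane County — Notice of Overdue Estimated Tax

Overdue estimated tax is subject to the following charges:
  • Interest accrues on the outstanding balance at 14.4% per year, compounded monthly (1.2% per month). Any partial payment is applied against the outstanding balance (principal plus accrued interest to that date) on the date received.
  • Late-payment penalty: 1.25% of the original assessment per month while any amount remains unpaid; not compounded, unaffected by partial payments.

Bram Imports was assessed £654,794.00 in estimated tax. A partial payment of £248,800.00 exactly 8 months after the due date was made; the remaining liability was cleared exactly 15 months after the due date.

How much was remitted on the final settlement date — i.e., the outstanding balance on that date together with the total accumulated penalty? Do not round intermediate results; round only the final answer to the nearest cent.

Balance at month 8: £654,794.0000 × (1 + 0.012)^8 = £720,358.6761…
After £248,800.00 payment: £720,358.6761… − £248,800.00 = £471,558.6761…
Balance at month 15: £471,558.6761… × (1 + 0.012)^7 = £512,624.4630…
Penalty: 15 × 1.25% × £654,794.00 = £122,773.88…
Final settlement = outstanding balance + penalty = £512,624.4630… + £122,773.88… = £635,398.34

£635,398.34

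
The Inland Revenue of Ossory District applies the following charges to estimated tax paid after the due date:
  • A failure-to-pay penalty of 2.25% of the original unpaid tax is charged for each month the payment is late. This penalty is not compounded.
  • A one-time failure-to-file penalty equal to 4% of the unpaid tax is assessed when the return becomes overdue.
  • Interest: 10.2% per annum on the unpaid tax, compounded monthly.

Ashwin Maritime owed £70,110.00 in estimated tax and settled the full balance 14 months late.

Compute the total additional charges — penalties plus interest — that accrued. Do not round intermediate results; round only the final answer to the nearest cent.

Failure-to-file penalty: 4% × £70,110.00 = £2,804.40
Failure-to-pay penalty: 14 × 2.25% × £70,110.00 = £22,084.65
Interest (10.2%/yr ÷ 12 = 0.85%/month): £70,110.00 × ((1 + 0.0085)^14 − 1) = £8,820.0909…
Penalties + interest = £24,889.0500 + £8,820.0909… = £33,709.14

£33,709.14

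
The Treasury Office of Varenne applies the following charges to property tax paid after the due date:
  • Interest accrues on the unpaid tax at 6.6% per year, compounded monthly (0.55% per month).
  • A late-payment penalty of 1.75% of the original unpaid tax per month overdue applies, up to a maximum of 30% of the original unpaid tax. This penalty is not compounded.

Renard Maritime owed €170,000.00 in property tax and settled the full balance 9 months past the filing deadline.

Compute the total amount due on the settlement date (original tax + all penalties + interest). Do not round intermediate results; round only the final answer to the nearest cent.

Penalty: 9 × 1.75% × €170,000.00 = €26,775.00 (below the 30% cap of €51,000.00)
Interest: €170,000.00 × ((1 + 0.0055)^9 − 1) = €170,000.00 × 0.0506031… = €8,602.5255…
Total = €170,000.00 + €26,775.0000 + €8,602.5255… = €205,377.53

€205,377.53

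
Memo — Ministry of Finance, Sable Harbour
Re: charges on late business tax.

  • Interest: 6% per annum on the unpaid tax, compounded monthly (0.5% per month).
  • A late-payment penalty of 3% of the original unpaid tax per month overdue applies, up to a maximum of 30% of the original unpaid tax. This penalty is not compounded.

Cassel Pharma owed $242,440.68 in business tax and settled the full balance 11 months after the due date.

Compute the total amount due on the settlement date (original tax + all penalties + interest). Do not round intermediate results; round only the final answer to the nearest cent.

$328,845.53

Penalty (uncapped): 11 × 3% × $242,440.68 = $80,005.42…; cap = 30% × $242,440.68 = $72,732.20… → penalty = $72,732.20…
Interest: $242,440.68 × ((1 + 0.005)^11 − 1) = $242,440.68 × 0.0563958… = $13,672.6440…
Total = $242,440.68 + $72,732.2040 + $13,672.6440… = $328,845.53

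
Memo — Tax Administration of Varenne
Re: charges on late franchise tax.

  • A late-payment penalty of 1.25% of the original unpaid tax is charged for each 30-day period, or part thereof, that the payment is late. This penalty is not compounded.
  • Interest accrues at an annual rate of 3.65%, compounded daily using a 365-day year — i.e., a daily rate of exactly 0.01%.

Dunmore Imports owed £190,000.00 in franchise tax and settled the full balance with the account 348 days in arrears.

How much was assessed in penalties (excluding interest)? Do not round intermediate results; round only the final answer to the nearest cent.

Penalty periods: ⌈348/30⌉ = 12; penalty = 12 × 1.25% × £190,000.00 = £28,500.00

£28,500.00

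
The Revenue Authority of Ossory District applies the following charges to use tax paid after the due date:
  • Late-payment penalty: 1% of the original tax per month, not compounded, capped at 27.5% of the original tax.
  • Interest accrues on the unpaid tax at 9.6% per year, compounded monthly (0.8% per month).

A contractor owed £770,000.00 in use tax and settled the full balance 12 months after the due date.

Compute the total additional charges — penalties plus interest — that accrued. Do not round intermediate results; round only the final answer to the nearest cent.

Penalty: 12 × 1% × £770,000.00 = £92,400.00 (below the 27.5% cap of £211,750.00)
Interest: £770,000.00 × ((1 + 0.008)^12 − 1) = £770,000.00 × 0.1003387… = £77,260.7942…
Penalties + interest = £92,400.0000 + £77,260.7942… = £169,660.79

£169,660.79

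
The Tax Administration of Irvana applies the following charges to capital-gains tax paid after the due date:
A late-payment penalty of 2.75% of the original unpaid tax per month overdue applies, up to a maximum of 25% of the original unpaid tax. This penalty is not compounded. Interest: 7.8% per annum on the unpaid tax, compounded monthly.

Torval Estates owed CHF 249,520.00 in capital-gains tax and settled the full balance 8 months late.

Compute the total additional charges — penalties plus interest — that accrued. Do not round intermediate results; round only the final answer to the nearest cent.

CHF 68,168.49

Penalty: 8 × 2.75% × CHF 249,520.00 = CHF 54,894.40 (below the 25% cap of CHF 62,380.00)
Interest (7.8%/yr ÷ 12 = 0.65%/month): CHF 249,520.00 × ((1 + 0.0065)^8 − 1) = CHF 13,274.0909…
Penalties + interest = CHF 54,894.4000 + CHF 13,274.0909… = CHF 68,168.49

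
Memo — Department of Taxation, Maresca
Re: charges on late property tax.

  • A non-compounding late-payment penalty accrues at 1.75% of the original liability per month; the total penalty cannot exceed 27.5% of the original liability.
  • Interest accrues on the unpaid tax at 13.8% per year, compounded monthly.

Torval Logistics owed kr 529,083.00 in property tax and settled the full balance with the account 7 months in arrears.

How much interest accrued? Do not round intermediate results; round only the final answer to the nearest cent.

kr 44,089.07

Interest (13.8%/yr ÷ 12 = 1.15%/month): kr 529,083.00 × ((1 + 0.0115)^7 − 1) = kr 44,089.0668…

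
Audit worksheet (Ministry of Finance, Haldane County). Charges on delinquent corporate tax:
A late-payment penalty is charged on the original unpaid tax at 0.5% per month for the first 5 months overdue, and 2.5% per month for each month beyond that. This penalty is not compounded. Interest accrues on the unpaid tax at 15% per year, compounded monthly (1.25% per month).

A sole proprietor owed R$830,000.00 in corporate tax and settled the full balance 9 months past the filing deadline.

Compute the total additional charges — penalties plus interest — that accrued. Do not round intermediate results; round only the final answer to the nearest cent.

Penalty, months 1–5: 5 × 0.5% × R$830,000.00 = R$20,750.00
Penalty, months 6–9: 4 × 2.5% × R$830,000.00 = R$83,000.00
Interest: R$830,000.00 × ((1 + 0.0125)^9 − 1) = R$830,000.00 × 0.1182922… = R$98,182.5073…
Penalties + interest = R$103,750.0000 + R$98,182.5073… = R$201,932.51

R$201,932.51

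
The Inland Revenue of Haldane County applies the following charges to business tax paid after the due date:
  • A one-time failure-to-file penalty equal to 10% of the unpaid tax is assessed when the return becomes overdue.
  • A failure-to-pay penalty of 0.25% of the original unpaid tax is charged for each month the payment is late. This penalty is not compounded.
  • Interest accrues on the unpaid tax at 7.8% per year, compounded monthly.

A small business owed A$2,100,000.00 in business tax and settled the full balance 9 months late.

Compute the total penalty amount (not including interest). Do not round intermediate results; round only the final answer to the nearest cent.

Failure-to-file penalty: 10% × A$2,100,000.00 = A$210,000.00
Failure-to-pay penalty = 0.25% × A$2,100,000.00 × 9 mo = A$47,250.00
Total penalty = A$210,000.00 + A$47,250.00 = A$257,250.00

A$257,250.00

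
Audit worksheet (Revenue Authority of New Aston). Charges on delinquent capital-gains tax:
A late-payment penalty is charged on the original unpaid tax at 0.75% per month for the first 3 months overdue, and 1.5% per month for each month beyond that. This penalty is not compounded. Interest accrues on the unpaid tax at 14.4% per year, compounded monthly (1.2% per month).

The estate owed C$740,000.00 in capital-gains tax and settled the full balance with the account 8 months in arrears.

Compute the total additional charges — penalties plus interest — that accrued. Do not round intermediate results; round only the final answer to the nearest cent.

Penalty, months 1–3: 3 × 0.75% × C$740,000.00 = C$16,650.00
Penalty, months 4–8: 5 × 1.5% × C$740,000.00 = C$55,500.00
Interest: C$740,000.00 × ((1 + 0.012)^8 − 1) = C$740,000.00 × 0.1001302… = C$74,096.3728…
Penalties + interest = C$72,150.0000 + C$74,096.3728… = C$146,246.37

C$146,246.37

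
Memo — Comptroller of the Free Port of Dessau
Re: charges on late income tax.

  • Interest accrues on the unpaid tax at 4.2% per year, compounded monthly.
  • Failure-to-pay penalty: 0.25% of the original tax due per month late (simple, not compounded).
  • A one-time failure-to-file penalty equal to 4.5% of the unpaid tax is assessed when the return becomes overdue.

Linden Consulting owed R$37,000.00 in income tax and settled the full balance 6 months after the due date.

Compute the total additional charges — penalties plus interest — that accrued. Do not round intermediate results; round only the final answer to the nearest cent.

Failure-to-file penalty: 4.5% × R$37,000.00 = R$1,665.00
Failure-to-pay penalty = 0.25% × R$37,000.00 × 6 mo = R$555.00
Interest (4.2%/yr ÷ 12 = 0.35%/month): R$37,000.00 × ((1 + 0.0035)^6 − 1) = R$783.8306…
Penalties + interest = R$2,220.0000 + R$783.8306… = R$3,003.83

R$3,003.83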